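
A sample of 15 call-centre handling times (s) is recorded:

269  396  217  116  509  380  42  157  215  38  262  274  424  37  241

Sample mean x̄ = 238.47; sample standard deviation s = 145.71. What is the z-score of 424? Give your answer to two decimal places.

z = (424 − 238.47) / 145.71 = 1.27.

1.27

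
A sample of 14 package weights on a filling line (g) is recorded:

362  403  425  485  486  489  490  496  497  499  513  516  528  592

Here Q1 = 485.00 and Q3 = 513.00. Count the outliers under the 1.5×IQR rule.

4

IQR = 28.00; fences at 485.00 − 42.00 = 443.00 and 513.00 + 42.00 = 555.00.
Outside the cutoffs: 362, 403, 425, 592.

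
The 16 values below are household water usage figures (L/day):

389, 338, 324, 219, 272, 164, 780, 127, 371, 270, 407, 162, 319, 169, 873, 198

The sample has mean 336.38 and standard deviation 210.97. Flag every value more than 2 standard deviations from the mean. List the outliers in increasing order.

780, 873

Cutoffs at x̄ ± 2s: 336.38 ± 2·210.97 = [-85.56, 758.32].
780: z = 2.10, |z| > 2 → outlier.
873: z = 2.54, |z| > 2 → outlier.
Every other value lies within [-85.56, 758.32].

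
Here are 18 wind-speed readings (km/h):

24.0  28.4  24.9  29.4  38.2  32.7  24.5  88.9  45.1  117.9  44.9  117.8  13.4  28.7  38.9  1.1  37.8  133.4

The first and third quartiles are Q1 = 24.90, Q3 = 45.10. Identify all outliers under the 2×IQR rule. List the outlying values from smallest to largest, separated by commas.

88.9, 117.8, 117.9, 133.4

IQR = Q3 − Q1 = 45.10 − 24.90 = 20.20.
Lower fence = Q1 − 2·IQR = 24.90 − 40.40 = -15.50.
Upper fence = Q3 + 2·IQR = 45.10 + 40.40 = 85.50.
88.9 > 85.50 → outlier.
117.8 > 85.50 → outlier.
117.9 > 85.50 → outlier.
133.4 > 85.50 → outlier.
All remaining values lie within [-15.50, 85.50].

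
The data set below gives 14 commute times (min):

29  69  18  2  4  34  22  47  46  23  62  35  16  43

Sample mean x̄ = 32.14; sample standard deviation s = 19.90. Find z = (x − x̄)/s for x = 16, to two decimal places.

z = (16 − 32.14) / 19.90 = -0.81.

-0.81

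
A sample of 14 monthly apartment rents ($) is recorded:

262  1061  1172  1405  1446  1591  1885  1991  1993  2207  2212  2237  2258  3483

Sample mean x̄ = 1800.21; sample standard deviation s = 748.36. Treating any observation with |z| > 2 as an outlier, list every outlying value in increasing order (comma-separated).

262, 3483

Cutoffs at x̄ ± 2s: 1800.21 ± 2·748.36 = [303.49, 3296.93].
262: z = -2.06, |z| > 2 → outlier.
3483: z = 2.25, |z| > 2 → outlier.
Every other value lies within [303.49, 3296.93].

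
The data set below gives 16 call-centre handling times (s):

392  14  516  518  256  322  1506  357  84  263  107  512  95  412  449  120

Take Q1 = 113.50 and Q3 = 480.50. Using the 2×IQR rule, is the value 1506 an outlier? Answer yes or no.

yes

IQR = Q3 − Q1 = 480.50 − 113.50 = 367.00.
Lower fence = Q1 − 2·IQR = 113.50 − 734.00 = -620.50.
Upper fence = Q3 + 2·IQR = 480.50 + 734.00 = 1214.50.
1506 lies above the upper fence.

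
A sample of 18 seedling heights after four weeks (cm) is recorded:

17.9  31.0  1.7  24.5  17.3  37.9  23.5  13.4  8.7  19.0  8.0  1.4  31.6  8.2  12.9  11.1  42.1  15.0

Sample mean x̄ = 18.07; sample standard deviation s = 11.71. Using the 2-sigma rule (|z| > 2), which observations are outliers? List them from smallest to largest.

42.1

Cutoffs at x̄ ± 2s: 18.07 ± 2·11.71 = [-5.35, 41.49].
42.1: z = 2.05, |z| > 2 → outlier.
Every other value lies within [-5.35, 41.49].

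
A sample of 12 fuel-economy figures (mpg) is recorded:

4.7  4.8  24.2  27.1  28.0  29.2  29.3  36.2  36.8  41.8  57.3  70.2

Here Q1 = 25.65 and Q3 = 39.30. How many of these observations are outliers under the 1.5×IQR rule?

IQR = 13.65; fences at 25.65 − 20.475 = 5.175 and 39.30 + 20.475 = 59.775.
Outside the cutoffs: 4.7, 4.8, 70.2.

3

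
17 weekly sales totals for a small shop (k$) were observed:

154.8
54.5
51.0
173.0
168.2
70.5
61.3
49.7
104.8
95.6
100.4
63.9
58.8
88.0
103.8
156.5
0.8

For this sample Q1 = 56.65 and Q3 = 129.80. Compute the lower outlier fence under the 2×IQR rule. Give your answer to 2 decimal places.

IQR = Q3 − Q1 = 129.80 − 56.65 = 73.15.
Lower fence = Q1 − 2·IQR = 56.65 − 146.30 = -89.65.
Upper fence = Q3 + 2·IQR = 129.80 + 146.30 = 276.10.

-89.65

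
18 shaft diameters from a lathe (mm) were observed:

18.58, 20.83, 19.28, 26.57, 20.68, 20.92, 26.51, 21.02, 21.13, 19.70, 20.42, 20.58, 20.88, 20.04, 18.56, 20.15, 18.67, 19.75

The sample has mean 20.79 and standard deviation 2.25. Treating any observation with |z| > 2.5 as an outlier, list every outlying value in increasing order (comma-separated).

Cutoffs at x̄ ± 2.5s: 20.79 ± 2.5·2.25 = [15.165, 26.415].
26.51: z = 2.54, |z| > 2.5 → outlier.
26.57: z = 2.57, |z| > 2.5 → outlier.
Every other value lies within [15.165, 26.415].

26.51, 26.57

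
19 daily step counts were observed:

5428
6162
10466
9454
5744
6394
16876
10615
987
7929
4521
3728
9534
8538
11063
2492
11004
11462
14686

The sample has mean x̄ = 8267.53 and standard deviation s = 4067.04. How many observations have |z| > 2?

1

Cutoffs: x̄ ± 2s = [133.45, 16401.61].
Outside the cutoffs: 16876.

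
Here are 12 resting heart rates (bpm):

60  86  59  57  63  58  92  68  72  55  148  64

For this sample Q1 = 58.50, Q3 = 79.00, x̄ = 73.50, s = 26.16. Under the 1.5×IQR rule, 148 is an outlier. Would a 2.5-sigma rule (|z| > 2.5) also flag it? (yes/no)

z = (148 − 73.50) / 26.16 = 2.85.
|z| = 2.85 > 2.5.

yes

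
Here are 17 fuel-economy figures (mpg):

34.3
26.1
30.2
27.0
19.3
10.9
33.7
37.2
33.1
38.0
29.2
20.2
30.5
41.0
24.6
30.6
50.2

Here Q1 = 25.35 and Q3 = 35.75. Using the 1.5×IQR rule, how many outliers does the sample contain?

IQR = 10.40; fences at 25.35 − 15.60 = 9.75 and 35.75 + 15.60 = 51.35.
Every value lies within the cutoffs.

0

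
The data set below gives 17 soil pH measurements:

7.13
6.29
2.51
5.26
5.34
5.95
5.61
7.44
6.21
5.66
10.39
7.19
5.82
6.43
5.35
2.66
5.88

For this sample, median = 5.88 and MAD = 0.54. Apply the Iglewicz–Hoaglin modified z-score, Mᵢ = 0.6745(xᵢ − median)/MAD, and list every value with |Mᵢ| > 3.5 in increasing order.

|Mᵢ| > 3.5 ⇔ |xᵢ − 5.88| > 3.5·0.54/0.6745 = 2.80.
So outliers lie outside [3.08, 8.68].
2.51: M = -4.21 → outlier.
2.66: M = -4.02 → outlier.
10.39: M = 5.63 → outlier.

2.51, 2.66, 10.39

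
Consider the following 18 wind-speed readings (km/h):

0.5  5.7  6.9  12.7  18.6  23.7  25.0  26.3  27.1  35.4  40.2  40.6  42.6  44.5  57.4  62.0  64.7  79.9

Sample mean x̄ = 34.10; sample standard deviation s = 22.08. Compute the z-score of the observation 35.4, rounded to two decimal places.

0.06

z = (35.4 − 34.10) / 22.08 = 0.06.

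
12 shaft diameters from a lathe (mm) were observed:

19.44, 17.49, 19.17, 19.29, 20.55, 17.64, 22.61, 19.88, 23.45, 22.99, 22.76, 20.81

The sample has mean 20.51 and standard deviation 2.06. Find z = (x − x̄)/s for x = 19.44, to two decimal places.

-0.52

z = (19.44 − 20.51) / 2.06 = -0.52.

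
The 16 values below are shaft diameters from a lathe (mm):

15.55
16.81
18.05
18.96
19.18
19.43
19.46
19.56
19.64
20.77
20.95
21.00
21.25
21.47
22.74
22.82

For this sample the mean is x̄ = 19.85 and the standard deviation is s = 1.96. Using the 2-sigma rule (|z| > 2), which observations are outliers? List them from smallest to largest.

15.55

Cutoffs at x̄ ± 2s: 19.85 ± 2·1.96 = [15.93, 23.77].
15.55: z = -2.19, |z| > 2 → outlier.
Every other value lies within [15.93, 23.77].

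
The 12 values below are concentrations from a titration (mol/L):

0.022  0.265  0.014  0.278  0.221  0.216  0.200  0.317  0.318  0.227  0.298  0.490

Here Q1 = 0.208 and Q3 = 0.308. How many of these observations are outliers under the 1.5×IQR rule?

3

IQR = 0.100; fences at 0.208 − 0.150 = 0.058 and 0.308 + 0.150 = 0.458.
Outside the cutoffs: 0.014, 0.022, 0.490.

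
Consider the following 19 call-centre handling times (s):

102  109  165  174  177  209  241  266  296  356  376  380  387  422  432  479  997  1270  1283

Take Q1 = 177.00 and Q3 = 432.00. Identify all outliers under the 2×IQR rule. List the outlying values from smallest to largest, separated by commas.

997, 1270, 1283

IQR = Q3 − Q1 = 432.00 − 177.00 = 255.00.
Lower fence = Q1 − 2·IQR = 177.00 − 510.00 = -333.00.
Upper fence = Q3 + 2·IQR = 432.00 + 510.00 = 942.00.
997 > 942.00 → outlier.
1270 > 942.00 → outlier.
1283 > 942.00 → outlier.
All remaining values lie within [-333.00, 942.00].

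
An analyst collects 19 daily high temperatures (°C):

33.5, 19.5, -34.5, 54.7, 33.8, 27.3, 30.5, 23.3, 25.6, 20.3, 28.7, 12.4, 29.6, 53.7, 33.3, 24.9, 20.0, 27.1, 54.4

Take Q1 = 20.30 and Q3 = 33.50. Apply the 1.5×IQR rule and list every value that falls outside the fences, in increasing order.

-34.5, 53.7, 54.4, 54.7

IQR = Q3 − Q1 = 33.50 − 20.30 = 13.20.
Lower fence = Q1 − 1.5·IQR = 20.30 − 19.80 = 0.50.
Upper fence = Q3 + 1.5·IQR = 33.50 + 19.80 = 53.30.
-34.5 < 0.50 → outlier.
53.7 > 53.30 → outlier.
54.4 > 53.30 → outlier.
54.7 > 53.30 → outlier.
All remaining values lie within [0.50, 53.30].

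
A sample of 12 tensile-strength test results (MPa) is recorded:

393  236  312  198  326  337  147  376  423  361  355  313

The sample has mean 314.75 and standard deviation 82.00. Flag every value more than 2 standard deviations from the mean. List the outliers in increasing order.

Cutoffs at x̄ ± 2s: 314.75 ± 2·82.00 = [150.75, 478.75].
147: z = -2.05, |z| > 2 → outlier.
Every other value lies within [150.75, 478.75].

147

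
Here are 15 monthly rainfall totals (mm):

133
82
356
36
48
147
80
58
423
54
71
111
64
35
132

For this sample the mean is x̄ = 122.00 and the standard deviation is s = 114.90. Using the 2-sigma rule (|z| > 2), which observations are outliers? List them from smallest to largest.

Cutoffs at x̄ ± 2s: 122.00 ± 2·114.90 = [-107.80, 351.80].
356: z = 2.04, |z| > 2 → outlier.
423: z = 2.62, |z| > 2 → outlier.
Every other value lies within [-107.80, 351.80].

356, 423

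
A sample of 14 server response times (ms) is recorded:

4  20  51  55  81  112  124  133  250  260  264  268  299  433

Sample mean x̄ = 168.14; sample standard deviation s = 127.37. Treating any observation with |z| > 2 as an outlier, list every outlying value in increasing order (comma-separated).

Cutoffs at x̄ ± 2s: 168.14 ± 2·127.37 = [-86.60, 422.88].
433: z = 2.08, |z| > 2 → outlier.
Every other value lies within [-86.60, 422.88].

433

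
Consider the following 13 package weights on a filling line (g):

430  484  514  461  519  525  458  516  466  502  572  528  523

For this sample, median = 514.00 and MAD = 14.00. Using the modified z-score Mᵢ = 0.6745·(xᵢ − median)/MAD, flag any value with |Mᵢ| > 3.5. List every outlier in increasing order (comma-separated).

|Mᵢ| > 3.5 ⇔ |xᵢ − 514.00| > 3.5·14.00/0.6745 = 72.65.
So outliers lie outside [441.35, 586.65].
430: M = -4.05 → outlier.

430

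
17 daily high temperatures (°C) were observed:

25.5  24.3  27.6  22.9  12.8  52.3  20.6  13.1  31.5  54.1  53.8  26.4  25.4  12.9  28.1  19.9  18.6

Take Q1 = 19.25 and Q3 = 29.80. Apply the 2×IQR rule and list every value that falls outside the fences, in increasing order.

52.3, 53.8, 54.1

IQR = Q3 − Q1 = 29.80 − 19.25 = 10.55.
Lower fence = Q1 − 2·IQR = 19.25 − 21.10 = -1.85.
Upper fence = Q3 + 2·IQR = 29.80 + 21.10 = 50.90.
52.3 > 50.90 → outlier.
53.8 > 50.90 → outlier.
54.1 > 50.90 → outlier.
All remaining values lie within [-1.85, 50.90].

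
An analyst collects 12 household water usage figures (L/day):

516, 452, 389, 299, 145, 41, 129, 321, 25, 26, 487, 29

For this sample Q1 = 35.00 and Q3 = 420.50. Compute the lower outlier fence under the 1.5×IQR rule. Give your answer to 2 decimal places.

IQR = Q3 − Q1 = 420.50 − 35.00 = 385.50.
Lower fence = Q1 − 1.5·IQR = 35.00 − 578.25 = -543.25.
Upper fence = Q3 + 1.5·IQR = 420.50 + 578.25 = 998.75.

-543.25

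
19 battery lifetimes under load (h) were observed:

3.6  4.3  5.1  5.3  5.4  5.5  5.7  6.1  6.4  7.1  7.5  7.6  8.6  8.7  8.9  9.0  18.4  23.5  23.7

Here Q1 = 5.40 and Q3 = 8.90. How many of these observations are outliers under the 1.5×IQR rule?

IQR = 3.50; fences at 5.40 − 5.25 = 0.15 and 8.90 + 5.25 = 14.15.
Outside the cutoffs: 18.4, 23.5, 23.7.

3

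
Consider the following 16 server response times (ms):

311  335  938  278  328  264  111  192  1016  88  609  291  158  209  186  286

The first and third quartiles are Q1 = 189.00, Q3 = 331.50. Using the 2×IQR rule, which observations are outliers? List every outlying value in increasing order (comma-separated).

938, 1016

IQR = Q3 − Q1 = 331.50 − 189.00 = 142.50.
Lower fence = Q1 − 2·IQR = 189.00 − 285.00 = -96.00.
Upper fence = Q3 + 2·IQR = 331.50 + 285.00 = 616.50.
938 > 616.50 → outlier.
1016 > 616.50 → outlier.
All remaining values lie within [-96.00, 616.50].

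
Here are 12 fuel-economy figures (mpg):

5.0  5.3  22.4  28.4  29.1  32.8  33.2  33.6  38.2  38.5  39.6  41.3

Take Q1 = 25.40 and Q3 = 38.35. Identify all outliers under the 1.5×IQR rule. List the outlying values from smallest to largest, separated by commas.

5.0, 5.3

IQR = Q3 − Q1 = 38.35 − 25.40 = 12.95.
Lower fence = Q1 − 1.5·IQR = 25.40 − 19.425 = 5.975.
Upper fence = Q3 + 1.5·IQR = 38.35 + 19.425 = 57.775.
5.0 < 5.975 → outlier.
5.3 < 5.975 → outlier.
All remaining values lie within [5.975, 57.775].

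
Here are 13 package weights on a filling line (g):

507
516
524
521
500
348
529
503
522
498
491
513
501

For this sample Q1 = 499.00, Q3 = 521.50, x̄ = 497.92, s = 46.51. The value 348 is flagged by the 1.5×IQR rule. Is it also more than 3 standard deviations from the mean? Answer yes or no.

z = (348 − 497.92) / 46.51 = -3.22.
|z| = 3.22 > 3.

yes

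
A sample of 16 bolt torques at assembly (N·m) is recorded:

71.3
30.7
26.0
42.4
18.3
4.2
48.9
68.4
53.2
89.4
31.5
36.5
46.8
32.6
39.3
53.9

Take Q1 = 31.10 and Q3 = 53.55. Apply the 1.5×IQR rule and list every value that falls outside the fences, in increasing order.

IQR = Q3 − Q1 = 53.55 − 31.10 = 22.45.
Lower fence = Q1 − 1.5·IQR = 31.10 − 33.675 = -2.575.
Upper fence = Q3 + 1.5·IQR = 53.55 + 33.675 = 87.225.
89.4 > 87.225 → outlier.
All remaining values lie within [-2.575, 87.225].

89.4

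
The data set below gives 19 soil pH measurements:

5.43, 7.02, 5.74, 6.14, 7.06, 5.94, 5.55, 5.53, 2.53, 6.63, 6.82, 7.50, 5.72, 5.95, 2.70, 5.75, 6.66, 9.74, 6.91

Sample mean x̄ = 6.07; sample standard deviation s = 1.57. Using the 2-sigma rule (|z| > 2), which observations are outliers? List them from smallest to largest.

2.53, 2.70, 9.74

Cutoffs at x̄ ± 2s: 6.07 ± 2·1.57 = [2.93, 9.21].
2.53: z = -2.25, |z| > 2 → outlier.
2.70: z = -2.15, |z| > 2 → outlier.
9.74: z = 2.34, |z| > 2 → outlier.
Every other value lies within [2.93, 9.21].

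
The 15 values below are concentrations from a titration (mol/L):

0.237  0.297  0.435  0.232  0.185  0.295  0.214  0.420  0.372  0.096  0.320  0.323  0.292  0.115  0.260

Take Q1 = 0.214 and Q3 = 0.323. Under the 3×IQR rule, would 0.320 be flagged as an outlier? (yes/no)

IQR = Q3 − Q1 = 0.323 − 0.214 = 0.109.
Lower fence = Q1 − 3·IQR = 0.214 − 0.327 = -0.113.
Upper fence = Q3 + 3·IQR = 0.323 + 0.327 = 0.650.
0.320 lies within [-0.113, 0.650].

no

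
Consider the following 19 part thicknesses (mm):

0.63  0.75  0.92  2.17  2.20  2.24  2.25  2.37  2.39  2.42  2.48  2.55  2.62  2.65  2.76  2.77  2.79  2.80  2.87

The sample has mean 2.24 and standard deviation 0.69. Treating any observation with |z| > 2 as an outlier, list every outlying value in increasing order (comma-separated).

Cutoffs at x̄ ± 2s: 2.24 ± 2·0.69 = [0.86, 3.62].
0.63: z = -2.33, |z| > 2 → outlier.
0.75: z = -2.16, |z| > 2 → outlier.
Every other value lies within [0.86, 3.62].

0.63, 0.75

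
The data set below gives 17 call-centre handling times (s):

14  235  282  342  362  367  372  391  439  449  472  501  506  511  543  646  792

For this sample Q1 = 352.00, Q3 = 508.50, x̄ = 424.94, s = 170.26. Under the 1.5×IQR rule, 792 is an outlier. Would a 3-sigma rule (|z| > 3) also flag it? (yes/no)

no

z = (792 − 424.94) / 170.26 = 2.16.
|z| = 2.16 ≤ 3.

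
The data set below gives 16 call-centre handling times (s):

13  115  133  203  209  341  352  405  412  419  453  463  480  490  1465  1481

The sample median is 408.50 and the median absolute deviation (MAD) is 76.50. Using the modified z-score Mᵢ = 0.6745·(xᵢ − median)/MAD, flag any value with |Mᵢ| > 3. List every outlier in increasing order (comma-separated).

13, 1465, 1481

|Mᵢ| > 3 ⇔ |xᵢ − 408.50| > 3·76.50/0.6745 = 340.25.
So outliers lie outside [68.25, 748.75].
13: M = -3.49 → outlier.
1465: M = 9.32 → outlier.
1481: M = 9.46 → outlier.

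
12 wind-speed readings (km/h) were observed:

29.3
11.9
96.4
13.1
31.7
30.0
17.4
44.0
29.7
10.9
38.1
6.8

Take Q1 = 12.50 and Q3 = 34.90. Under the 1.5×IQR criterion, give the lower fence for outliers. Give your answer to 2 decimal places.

-21.10

IQR = Q3 − Q1 = 34.90 − 12.50 = 22.40.
Lower fence = Q1 − 1.5·IQR = 12.50 − 33.60 = -21.10.
Upper fence = Q3 + 1.5·IQR = 34.90 + 33.60 = 68.50.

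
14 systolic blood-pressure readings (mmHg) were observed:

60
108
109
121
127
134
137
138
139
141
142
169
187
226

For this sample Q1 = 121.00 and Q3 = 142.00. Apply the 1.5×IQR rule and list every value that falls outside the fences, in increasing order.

IQR = Q3 − Q1 = 142.00 − 121.00 = 21.00.
Lower fence = Q1 − 1.5·IQR = 121.00 − 31.50 = 89.50.
Upper fence = Q3 + 1.5·IQR = 142.00 + 31.50 = 173.50.
60 < 89.50 → outlier.
187 > 173.50 → outlier.
226 > 173.50 → outlier.
All remaining values lie within [89.50, 173.50].

60, 187, 226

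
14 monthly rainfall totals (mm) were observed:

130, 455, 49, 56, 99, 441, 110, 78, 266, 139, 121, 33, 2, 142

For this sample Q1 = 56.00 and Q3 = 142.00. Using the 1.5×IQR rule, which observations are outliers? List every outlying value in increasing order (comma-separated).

441, 455

IQR = Q3 − Q1 = 142.00 − 56.00 = 86.00.
Lower fence = Q1 − 1.5·IQR = 56.00 − 129.00 = -73.00.
Upper fence = Q3 + 1.5·IQR = 142.00 + 129.00 = 271.00.
441 > 271.00 → outlier.
455 > 271.00 → outlier.
All remaining values lie within [-73.00, 271.00].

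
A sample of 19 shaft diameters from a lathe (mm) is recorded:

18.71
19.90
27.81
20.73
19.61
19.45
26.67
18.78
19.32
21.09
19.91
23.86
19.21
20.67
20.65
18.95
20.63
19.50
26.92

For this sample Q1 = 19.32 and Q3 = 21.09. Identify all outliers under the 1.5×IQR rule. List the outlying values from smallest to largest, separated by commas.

23.86, 26.67, 26.92, 27.81

IQR = Q3 − Q1 = 21.09 − 19.32 = 1.77.
Lower fence = Q1 − 1.5·IQR = 19.32 − 2.655 = 16.665.
Upper fence = Q3 + 1.5·IQR = 21.09 + 2.655 = 23.745.
23.86 > 23.745 → outlier.
26.67 > 23.745 → outlier.
26.92 > 23.745 → outlier.
27.81 > 23.745 → outlier.
All remaining values lie within [16.665, 23.745].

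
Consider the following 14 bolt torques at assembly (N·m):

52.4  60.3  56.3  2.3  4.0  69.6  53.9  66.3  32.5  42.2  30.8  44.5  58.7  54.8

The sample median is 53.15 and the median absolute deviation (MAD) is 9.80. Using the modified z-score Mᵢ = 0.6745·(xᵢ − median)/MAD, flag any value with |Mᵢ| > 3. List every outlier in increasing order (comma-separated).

|Mᵢ| > 3 ⇔ |xᵢ − 53.15| > 3·9.80/0.6745 = 43.59.
So outliers lie outside [9.56, 96.74].
2.3: M = -3.50 → outlier.
4.0: M = -3.38 → outlier.

2.3, 4.0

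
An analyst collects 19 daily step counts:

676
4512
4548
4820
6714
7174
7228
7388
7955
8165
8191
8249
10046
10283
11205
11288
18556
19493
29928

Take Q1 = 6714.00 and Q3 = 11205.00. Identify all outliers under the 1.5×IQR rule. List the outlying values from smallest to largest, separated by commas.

18556, 19493, 29928

IQR = Q3 − Q1 = 11205.00 − 6714.00 = 4491.00.
Lower fence = Q1 − 1.5·IQR = 6714.00 − 6736.50 = -22.50.
Upper fence = Q3 + 1.5·IQR = 11205.00 + 6736.50 = 17941.50.
18556 > 17941.50 → outlier.
19493 > 17941.50 → outlier.
29928 > 17941.50 → outlier.
All remaining values lie within [-22.50, 17941.50].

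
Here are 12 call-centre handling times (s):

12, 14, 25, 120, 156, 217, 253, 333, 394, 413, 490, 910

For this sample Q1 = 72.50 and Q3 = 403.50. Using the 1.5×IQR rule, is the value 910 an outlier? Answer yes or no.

IQR = Q3 − Q1 = 403.50 − 72.50 = 331.00.
Lower fence = Q1 − 1.5·IQR = 72.50 − 496.50 = -424.00.
Upper fence = Q3 + 1.5·IQR = 403.50 + 496.50 = 900.00.
910 lies above the upper fence.

yes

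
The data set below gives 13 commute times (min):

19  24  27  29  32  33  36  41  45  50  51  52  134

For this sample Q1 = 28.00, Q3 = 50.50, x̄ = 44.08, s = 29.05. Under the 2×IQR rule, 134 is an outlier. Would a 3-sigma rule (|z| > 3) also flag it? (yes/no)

yes

z = (134 − 44.08) / 29.05 = 3.10.
|z| = 3.10 > 3.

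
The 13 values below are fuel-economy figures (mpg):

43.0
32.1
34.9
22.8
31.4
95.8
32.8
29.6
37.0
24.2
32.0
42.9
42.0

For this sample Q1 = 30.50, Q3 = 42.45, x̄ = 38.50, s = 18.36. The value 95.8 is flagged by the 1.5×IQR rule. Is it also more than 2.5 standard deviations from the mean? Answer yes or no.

yes

z = (95.8 − 38.50) / 18.36 = 3.12.
|z| = 3.12 > 2.5.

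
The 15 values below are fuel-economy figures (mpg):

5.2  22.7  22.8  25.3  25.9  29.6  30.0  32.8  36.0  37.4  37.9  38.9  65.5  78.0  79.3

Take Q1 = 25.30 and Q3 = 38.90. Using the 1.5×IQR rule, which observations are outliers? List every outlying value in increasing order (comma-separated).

65.5, 78.0, 79.3

IQR = Q3 − Q1 = 38.90 − 25.30 = 13.60.
Lower fence = Q1 − 1.5·IQR = 25.30 − 20.40 = 4.90.
Upper fence = Q3 + 1.5·IQR = 38.90 + 20.40 = 59.30.
65.5 > 59.30 → outlier.
78.0 > 59.30 → outlier.
79.3 > 59.30 → outlier.
All remaining values lie within [4.90, 59.30].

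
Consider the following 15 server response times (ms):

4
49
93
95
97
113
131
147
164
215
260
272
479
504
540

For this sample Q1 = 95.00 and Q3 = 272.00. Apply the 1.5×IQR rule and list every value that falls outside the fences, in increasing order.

540

IQR = Q3 − Q1 = 272.00 − 95.00 = 177.00.
Lower fence = Q1 − 1.5·IQR = 95.00 − 265.50 = -170.50.
Upper fence = Q3 + 1.5·IQR = 272.00 + 265.50 = 537.50.
540 > 537.50 → outlier.
All remaining values lie within [-170.50, 537.50].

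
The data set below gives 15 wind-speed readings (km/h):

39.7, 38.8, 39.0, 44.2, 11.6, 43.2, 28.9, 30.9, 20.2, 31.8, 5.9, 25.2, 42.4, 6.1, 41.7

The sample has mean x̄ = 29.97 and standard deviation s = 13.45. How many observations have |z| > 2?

0

Cutoffs: x̄ ± 2s = [3.07, 56.87].
Every value lies within the cutoffs.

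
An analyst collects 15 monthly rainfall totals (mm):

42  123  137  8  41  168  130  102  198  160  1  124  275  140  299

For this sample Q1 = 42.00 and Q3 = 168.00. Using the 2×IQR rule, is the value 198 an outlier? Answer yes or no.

no

IQR = Q3 − Q1 = 168.00 − 42.00 = 126.00.
Lower fence = Q1 − 2·IQR = 42.00 − 252.00 = -210.00.
Upper fence = Q3 + 2·IQR = 168.00 + 252.00 = 420.00.
198 lies within [-210.00, 420.00].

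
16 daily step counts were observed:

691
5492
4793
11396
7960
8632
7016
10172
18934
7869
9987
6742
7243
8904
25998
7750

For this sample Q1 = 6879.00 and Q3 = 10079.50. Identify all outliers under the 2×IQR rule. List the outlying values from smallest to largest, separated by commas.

18934, 25998

IQR = Q3 − Q1 = 10079.50 − 6879.00 = 3200.50.
Lower fence = Q1 − 2·IQR = 6879.00 − 6401.00 = 478.00.
Upper fence = Q3 + 2·IQR = 10079.50 + 6401.00 = 16480.50.
18934 > 16480.50 → outlier.
25998 > 16480.50 → outlier.
All remaining values lie within [478.00, 16480.50].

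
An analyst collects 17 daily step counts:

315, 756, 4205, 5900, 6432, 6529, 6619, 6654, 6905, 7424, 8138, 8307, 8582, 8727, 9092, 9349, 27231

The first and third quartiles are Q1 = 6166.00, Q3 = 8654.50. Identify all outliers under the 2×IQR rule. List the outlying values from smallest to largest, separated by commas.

IQR = Q3 − Q1 = 8654.50 − 6166.00 = 2488.50.
Lower fence = Q1 − 2·IQR = 6166.00 − 4977.00 = 1189.00.
Upper fence = Q3 + 2·IQR = 8654.50 + 4977.00 = 13631.50.
315 < 1189.00 → outlier.
756 < 1189.00 → outlier.
27231 > 13631.50 → outlier.
All remaining values lie within [1189.00, 13631.50].

315, 756, 27231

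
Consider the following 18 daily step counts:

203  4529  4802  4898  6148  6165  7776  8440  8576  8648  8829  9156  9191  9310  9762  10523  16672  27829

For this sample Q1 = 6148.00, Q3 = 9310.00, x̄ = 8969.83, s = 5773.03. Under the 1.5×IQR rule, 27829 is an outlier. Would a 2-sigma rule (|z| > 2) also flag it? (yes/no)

z = (27829 − 8969.83) / 5773.03 = 3.27.
|z| = 3.27 > 2.

yes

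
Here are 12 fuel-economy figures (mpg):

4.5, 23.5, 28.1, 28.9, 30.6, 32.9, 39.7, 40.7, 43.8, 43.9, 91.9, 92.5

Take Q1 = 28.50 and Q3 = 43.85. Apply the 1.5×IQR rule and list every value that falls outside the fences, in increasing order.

4.5, 91.9, 92.5

IQR = Q3 − Q1 = 43.85 − 28.50 = 15.35.
Lower fence = Q1 − 1.5·IQR = 28.50 − 23.025 = 5.475.
Upper fence = Q3 + 1.5·IQR = 43.85 + 23.025 = 66.875.
4.5 < 5.475 → outlier.
91.9 > 66.875 → outlier.
92.5 > 66.875 → outlier.
All remaining values lie within [5.475, 66.875].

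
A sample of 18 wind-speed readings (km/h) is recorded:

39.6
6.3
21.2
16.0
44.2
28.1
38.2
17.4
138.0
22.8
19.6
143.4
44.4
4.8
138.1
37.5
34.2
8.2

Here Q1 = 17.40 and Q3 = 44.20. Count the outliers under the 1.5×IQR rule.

3

IQR = 26.80; fences at 17.40 − 40.20 = -22.80 and 44.20 + 40.20 = 84.40.
Outside the cutoffs: 138.0, 138.1, 143.4.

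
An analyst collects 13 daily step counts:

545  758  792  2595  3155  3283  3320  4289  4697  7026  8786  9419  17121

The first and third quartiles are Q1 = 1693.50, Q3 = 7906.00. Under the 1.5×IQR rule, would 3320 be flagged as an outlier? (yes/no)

no

IQR = Q3 − Q1 = 7906.00 − 1693.50 = 6212.50.
Lower fence = Q1 − 1.5·IQR = 1693.50 − 9318.75 = -7625.25.
Upper fence = Q3 + 1.5·IQR = 7906.00 + 9318.75 = 17224.75.
3320 lies within [-7625.25, 17224.75].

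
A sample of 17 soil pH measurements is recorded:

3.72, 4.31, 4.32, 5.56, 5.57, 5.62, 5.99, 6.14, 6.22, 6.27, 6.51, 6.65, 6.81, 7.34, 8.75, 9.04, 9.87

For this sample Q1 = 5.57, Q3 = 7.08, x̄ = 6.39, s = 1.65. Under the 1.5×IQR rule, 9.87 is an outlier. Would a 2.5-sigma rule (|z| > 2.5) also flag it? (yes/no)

z = (9.87 − 6.39) / 1.65 = 2.11.
|z| = 2.11 ≤ 2.5.

no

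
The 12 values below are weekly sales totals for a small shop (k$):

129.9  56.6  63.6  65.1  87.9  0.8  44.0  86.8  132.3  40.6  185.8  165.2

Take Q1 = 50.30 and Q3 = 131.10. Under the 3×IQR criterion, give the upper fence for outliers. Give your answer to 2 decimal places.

373.50

IQR = Q3 − Q1 = 131.10 − 50.30 = 80.80.
Lower fence = Q1 − 3·IQR = 50.30 − 242.40 = -192.10.
Upper fence = Q3 + 3·IQR = 131.10 + 242.40 = 373.50.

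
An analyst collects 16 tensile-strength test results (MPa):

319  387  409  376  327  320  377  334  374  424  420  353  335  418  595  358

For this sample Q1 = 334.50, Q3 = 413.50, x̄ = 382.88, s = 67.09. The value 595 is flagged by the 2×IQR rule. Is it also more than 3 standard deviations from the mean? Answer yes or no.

z = (595 − 382.88) / 67.09 = 3.16.
|z| = 3.16 > 3.

yes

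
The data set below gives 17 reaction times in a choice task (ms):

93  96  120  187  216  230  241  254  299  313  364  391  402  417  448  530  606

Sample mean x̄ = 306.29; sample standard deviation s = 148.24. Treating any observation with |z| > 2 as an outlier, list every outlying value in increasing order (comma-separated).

Cutoffs at x̄ ± 2s: 306.29 ± 2·148.24 = [9.81, 602.77].
606: z = 2.02, |z| > 2 → outlier.
Every other value lies within [9.81, 602.77].

606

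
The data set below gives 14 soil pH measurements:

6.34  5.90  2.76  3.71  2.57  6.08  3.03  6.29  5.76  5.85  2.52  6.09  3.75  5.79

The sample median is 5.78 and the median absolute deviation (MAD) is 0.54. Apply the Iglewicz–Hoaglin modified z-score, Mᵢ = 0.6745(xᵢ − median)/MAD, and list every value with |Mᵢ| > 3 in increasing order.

2.52, 2.57, 2.76, 3.03

|Mᵢ| > 3 ⇔ |xᵢ − 5.78| > 3·0.54/0.6745 = 2.40.
So outliers lie outside [3.38, 8.18].
2.52: M = -4.07 → outlier.
2.57: M = -4.01 → outlier.
2.76: M = -3.77 → outlier.
3.03: M = -3.43 → outlier.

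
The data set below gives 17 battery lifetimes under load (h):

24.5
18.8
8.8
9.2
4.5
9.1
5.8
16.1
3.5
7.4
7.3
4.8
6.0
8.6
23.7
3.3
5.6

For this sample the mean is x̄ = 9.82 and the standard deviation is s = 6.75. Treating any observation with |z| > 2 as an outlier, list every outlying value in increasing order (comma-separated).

23.7, 24.5

Cutoffs at x̄ ± 2s: 9.82 ± 2·6.75 = [-3.68, 23.32].
23.7: z = 2.06, |z| > 2 → outlier.
24.5: z = 2.17, |z| > 2 → outlier.
Every other value lies within [-3.68, 23.32].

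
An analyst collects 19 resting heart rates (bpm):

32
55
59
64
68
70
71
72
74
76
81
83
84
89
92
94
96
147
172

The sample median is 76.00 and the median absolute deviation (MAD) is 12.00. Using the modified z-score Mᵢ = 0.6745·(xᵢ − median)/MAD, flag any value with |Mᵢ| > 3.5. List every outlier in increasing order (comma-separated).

|Mᵢ| > 3.5 ⇔ |xᵢ − 76.00| > 3.5·12.00/0.6745 = 62.27.
So outliers lie outside [13.73, 138.27].
147: M = 3.99 → outlier.
172: M = 5.40 → outlier.

147, 172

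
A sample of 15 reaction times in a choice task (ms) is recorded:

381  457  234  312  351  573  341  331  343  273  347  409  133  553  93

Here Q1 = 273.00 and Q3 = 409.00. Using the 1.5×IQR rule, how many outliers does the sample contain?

IQR = 136.00; fences at 273.00 − 204.00 = 69.00 and 409.00 + 204.00 = 613.00.
Every value lies within the cutoffs.

0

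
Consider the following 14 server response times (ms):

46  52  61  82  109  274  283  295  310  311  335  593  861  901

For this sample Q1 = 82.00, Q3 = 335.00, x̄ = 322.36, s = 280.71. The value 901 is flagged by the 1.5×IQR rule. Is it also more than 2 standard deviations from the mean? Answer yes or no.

yes

z = (901 − 322.36) / 280.71 = 2.06.
|z| = 2.06 > 2.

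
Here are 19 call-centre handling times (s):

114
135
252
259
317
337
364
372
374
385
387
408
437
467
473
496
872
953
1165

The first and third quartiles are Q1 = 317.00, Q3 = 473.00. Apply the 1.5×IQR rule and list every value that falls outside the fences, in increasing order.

872, 953, 1165

IQR = Q3 − Q1 = 473.00 − 317.00 = 156.00.
Lower fence = Q1 − 1.5·IQR = 317.00 − 234.00 = 83.00.
Upper fence = Q3 + 1.5·IQR = 473.00 + 234.00 = 707.00.
872 > 707.00 → outlier.
953 > 707.00 → outlier.
1165 > 707.00 → outlier.
All remaining values lie within [83.00, 707.00].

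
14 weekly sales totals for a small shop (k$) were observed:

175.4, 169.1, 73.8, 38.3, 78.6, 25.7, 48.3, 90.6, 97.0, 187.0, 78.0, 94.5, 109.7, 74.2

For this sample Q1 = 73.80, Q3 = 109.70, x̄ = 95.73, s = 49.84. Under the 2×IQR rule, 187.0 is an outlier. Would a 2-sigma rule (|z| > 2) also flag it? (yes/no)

z = (187.0 − 95.73) / 49.84 = 1.83.
|z| = 1.83 ≤ 2.

no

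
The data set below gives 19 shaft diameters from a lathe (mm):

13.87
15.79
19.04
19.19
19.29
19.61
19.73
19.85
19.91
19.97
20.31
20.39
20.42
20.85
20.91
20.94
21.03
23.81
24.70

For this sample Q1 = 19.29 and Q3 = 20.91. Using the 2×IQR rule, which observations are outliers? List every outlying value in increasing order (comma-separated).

13.87, 15.79, 24.70

IQR = Q3 − Q1 = 20.91 − 19.29 = 1.62.
Lower fence = Q1 − 2·IQR = 19.29 − 3.24 = 16.05.
Upper fence = Q3 + 2·IQR = 20.91 + 3.24 = 24.15.
13.87 < 16.05 → outlier.
15.79 < 16.05 → outlier.
24.70 > 24.15 → outlier.
All remaining values lie within [16.05, 24.15].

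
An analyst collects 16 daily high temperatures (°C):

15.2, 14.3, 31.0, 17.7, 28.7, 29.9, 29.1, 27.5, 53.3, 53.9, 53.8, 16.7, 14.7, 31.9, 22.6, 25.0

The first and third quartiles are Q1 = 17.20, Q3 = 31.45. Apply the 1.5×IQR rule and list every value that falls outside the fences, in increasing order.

53.3, 53.8, 53.9

IQR = Q3 − Q1 = 31.45 − 17.20 = 14.25.
Lower fence = Q1 − 1.5·IQR = 17.20 − 21.375 = -4.175.
Upper fence = Q3 + 1.5·IQR = 31.45 + 21.375 = 52.825.
53.3 > 52.825 → outlier.
53.8 > 52.825 → outlier.
53.9 > 52.825 → outlier.
All remaining values lie within [-4.175, 52.825].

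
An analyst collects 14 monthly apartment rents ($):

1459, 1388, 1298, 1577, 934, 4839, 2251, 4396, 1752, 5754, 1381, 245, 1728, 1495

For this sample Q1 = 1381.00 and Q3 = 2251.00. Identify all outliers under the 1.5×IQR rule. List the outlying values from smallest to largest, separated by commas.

4396, 4839, 5754

IQR = Q3 − Q1 = 2251.00 − 1381.00 = 870.00.
Lower fence = Q1 − 1.5·IQR = 1381.00 − 1305.00 = 76.00.
Upper fence = Q3 + 1.5·IQR = 2251.00 + 1305.00 = 3556.00.
4396 > 3556.00 → outlier.
4839 > 3556.00 → outlier.
5754 > 3556.00 → outlier.
All remaining values lie within [76.00, 3556.00].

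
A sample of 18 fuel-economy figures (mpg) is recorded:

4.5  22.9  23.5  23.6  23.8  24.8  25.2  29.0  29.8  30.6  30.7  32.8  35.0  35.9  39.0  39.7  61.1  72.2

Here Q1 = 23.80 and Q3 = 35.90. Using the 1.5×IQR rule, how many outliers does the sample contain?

IQR = 12.10; fences at 23.80 − 18.15 = 5.65 and 35.90 + 18.15 = 54.05.
Outside the cutoffs: 4.5, 61.1, 72.2.

3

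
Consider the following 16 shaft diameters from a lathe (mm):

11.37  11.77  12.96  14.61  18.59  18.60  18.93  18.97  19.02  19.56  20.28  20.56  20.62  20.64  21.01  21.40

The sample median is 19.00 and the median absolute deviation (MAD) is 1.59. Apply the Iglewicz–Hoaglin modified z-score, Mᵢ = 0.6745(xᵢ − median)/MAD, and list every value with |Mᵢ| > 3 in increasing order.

|Mᵢ| > 3 ⇔ |xᵢ − 19.00| > 3·1.59/0.6745 = 7.07.
So outliers lie outside [11.93, 26.07].
11.37: M = -3.24 → outlier.
11.77: M = -3.07 → outlier.

11.37, 11.77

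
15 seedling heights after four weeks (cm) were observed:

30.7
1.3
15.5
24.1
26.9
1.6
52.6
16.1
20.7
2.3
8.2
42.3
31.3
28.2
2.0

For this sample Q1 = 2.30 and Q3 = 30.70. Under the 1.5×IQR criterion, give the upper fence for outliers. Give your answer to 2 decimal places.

73.30

IQR = Q3 − Q1 = 30.70 − 2.30 = 28.40.
Lower fence = Q1 − 1.5·IQR = 2.30 − 42.60 = -40.30.
Upper fence = Q3 + 1.5·IQR = 30.70 + 42.60 = 73.30.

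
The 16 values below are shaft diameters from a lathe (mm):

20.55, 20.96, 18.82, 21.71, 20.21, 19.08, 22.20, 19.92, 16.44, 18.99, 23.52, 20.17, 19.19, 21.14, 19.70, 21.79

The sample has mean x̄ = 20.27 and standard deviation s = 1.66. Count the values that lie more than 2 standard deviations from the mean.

1

Cutoffs: x̄ ± 2s = [16.95, 23.59].
Outside the cutoffs: 16.44.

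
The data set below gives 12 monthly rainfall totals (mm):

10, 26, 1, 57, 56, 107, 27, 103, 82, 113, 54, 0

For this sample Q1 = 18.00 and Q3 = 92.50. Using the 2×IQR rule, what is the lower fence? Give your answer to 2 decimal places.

IQR = Q3 − Q1 = 92.50 − 18.00 = 74.50.
Lower fence = Q1 − 2·IQR = 18.00 − 149.00 = -131.00.
Upper fence = Q3 + 2·IQR = 92.50 + 149.00 = 241.50.

-131.00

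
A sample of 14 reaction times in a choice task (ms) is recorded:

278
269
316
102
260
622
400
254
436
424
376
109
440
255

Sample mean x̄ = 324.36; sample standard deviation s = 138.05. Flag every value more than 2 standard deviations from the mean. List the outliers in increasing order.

622

Cutoffs at x̄ ± 2s: 324.36 ± 2·138.05 = [48.26, 600.46].
622: z = 2.16, |z| > 2 → outlier.
Every other value lies within [48.26, 600.46].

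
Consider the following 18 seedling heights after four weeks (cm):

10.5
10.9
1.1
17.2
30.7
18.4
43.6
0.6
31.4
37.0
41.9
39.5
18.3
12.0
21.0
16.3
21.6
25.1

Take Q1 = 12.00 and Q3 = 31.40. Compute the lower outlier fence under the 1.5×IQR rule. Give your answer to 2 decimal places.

IQR = Q3 − Q1 = 31.40 − 12.00 = 19.40.
Lower fence = Q1 − 1.5·IQR = 12.00 − 29.10 = -17.10.
Upper fence = Q3 + 1.5·IQR = 31.40 + 29.10 = 60.50.

-17.10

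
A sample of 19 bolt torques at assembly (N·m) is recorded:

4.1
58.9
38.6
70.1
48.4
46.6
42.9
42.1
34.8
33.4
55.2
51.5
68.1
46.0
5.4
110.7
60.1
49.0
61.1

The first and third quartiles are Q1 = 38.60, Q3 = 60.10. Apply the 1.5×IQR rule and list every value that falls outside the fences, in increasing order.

4.1, 5.4, 110.7

IQR = Q3 − Q1 = 60.10 − 38.60 = 21.50.
Lower fence = Q1 − 1.5·IQR = 38.60 − 32.25 = 6.35.
Upper fence = Q3 + 1.5·IQR = 60.10 + 32.25 = 92.35.
4.1 < 6.35 → outlier.
5.4 < 6.35 → outlier.
110.7 > 92.35 → outlier.
All remaining values lie within [6.35, 92.35].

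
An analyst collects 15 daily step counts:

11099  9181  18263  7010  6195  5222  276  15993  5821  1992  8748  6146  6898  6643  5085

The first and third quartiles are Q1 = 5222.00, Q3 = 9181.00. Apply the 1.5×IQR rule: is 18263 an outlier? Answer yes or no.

IQR = Q3 − Q1 = 9181.00 − 5222.00 = 3959.00.
Lower fence = Q1 − 1.5·IQR = 5222.00 − 5938.50 = -716.50.
Upper fence = Q3 + 1.5·IQR = 9181.00 + 5938.50 = 15119.50.
18263 lies above the upper fence.

yes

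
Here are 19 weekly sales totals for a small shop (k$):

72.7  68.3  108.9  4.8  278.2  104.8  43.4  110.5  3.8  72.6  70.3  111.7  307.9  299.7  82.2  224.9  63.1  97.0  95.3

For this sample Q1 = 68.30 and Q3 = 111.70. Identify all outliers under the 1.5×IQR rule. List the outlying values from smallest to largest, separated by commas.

224.9, 278.2, 299.7, 307.9

IQR = Q3 − Q1 = 111.70 − 68.30 = 43.40.
Lower fence = Q1 − 1.5·IQR = 68.30 − 65.10 = 3.20.
Upper fence = Q3 + 1.5·IQR = 111.70 + 65.10 = 176.80.
224.9 > 176.80 → outlier.
278.2 > 176.80 → outlier.
299.7 > 176.80 → outlier.
307.9 > 176.80 → outlier.
All remaining values lie within [3.20, 176.80].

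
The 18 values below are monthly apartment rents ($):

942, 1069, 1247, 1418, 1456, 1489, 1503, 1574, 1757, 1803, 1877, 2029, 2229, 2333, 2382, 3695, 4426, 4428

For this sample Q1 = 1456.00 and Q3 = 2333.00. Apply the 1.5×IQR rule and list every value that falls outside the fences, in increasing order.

3695, 4426, 4428

IQR = Q3 − Q1 = 2333.00 − 1456.00 = 877.00.
Lower fence = Q1 − 1.5·IQR = 1456.00 − 1315.50 = 140.50.
Upper fence = Q3 + 1.5·IQR = 2333.00 + 1315.50 = 3648.50.
3695 > 3648.50 → outlier.
4426 > 3648.50 → outlier.
4428 > 3648.50 → outlier.
All remaining values lie within [140.50, 3648.50].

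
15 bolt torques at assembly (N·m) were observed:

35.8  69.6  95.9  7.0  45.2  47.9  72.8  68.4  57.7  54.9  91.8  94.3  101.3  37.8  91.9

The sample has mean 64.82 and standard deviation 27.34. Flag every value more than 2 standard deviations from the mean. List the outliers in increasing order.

Cutoffs at x̄ ± 2s: 64.82 ± 2·27.34 = [10.14, 119.50].
7.0: z = -2.11, |z| > 2 → outlier.
Every other value lies within [10.14, 119.50].

7.0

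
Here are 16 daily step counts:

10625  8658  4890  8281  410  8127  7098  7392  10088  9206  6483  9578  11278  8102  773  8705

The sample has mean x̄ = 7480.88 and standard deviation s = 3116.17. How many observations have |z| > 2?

2

Cutoffs: x̄ ± 2s = [1248.54, 13713.22].
Outside the cutoffs: 410, 773.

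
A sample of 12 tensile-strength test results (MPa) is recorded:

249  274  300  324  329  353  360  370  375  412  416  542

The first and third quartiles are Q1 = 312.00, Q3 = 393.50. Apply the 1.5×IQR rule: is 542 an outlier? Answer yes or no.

IQR = Q3 − Q1 = 393.50 − 312.00 = 81.50.
Lower fence = Q1 − 1.5·IQR = 312.00 − 122.25 = 189.75.
Upper fence = Q3 + 1.5·IQR = 393.50 + 122.25 = 515.75.
542 lies above the upper fence.

yes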